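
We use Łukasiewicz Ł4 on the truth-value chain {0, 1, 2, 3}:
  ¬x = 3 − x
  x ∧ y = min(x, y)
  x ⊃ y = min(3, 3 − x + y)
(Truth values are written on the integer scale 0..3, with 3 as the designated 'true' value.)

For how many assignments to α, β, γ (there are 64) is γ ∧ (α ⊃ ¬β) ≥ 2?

value 3: 10 assignments (counts)
value 2: 16 assignments (counts)
value 1: 19 assignments
value 0: 19 assignments
So 26 of the 64 assignments meet the threshold.

26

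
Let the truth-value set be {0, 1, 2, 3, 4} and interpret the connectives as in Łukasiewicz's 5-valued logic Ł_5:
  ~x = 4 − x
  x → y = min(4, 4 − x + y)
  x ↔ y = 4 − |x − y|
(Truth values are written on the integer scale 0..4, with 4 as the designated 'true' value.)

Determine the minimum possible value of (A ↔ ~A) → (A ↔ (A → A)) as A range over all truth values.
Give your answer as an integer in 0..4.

2

Take A = 2:
~A = ~2 = 2
A ↔ ~A = 2 ↔ 2 = 4
A → A = 2 → 2 = 4
A ↔ (A → A) = 2 ↔ 4 = 2
(A ↔ ~A) → (A ↔ (A → A)) = 4 → 2 = 2
No assignment yields a value below 2, so this is the minimum.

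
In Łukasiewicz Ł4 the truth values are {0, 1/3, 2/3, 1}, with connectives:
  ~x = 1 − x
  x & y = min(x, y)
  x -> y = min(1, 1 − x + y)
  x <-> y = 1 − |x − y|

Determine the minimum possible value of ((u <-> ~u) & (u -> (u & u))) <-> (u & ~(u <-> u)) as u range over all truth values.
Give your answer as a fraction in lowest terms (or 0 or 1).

1/3

Take u = 1/3:
~u = ~1/3 = 2/3
u <-> ~u = 1/3 <-> 2/3 = 2/3
u & u = 1/3 & 1/3 = 1/3
u -> (u & u) = 1/3 -> 1/3 = 1
(u <-> ~u) & (u -> (u & u)) = 2/3 & 1 = 2/3
u <-> u = 1/3 <-> 1/3 = 1
~(u <-> u) = ~1 = 0
u & ~(u <-> u) = 1/3 & 0 = 0
((u <-> ~u) & (u -> (u & u))) <-> (u & ~(u <-> u)) = 2/3 <-> 0 = 1/3
No assignment yields a value below 1/3, so this is the minimum.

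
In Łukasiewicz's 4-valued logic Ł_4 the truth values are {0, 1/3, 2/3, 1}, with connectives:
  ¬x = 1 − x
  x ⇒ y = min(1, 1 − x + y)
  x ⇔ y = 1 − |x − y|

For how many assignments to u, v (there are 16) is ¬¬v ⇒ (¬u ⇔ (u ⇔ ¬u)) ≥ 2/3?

14

u = 0, v = 0 ↦ 1  ≥
u = 0, v = 1/3 ↦ 2/3  ≥
u = 0, v = 2/3 ↦ 1/3  <
u = 0, v = 1 ↦ 0  <
u = 1/3, v = 0 ↦ 1  ≥
u = 1/3, v = 1/3 ↦ 1  ≥
u = 1/3, v = 2/3 ↦ 1  ≥
u = 1/3, v = 1 ↦ 1  ≥
u = 2/3, v = 0 ↦ 1  ≥
u = 2/3, v = 1/3 ↦ 1  ≥
u = 2/3, v = 2/3 ↦ 1  ≥
u = 2/3, v = 1 ↦ 2/3  ≥
u = 1, v = 0 ↦ 1  ≥
u = 1, v = 1/3 ↦ 1  ≥
u = 1, v = 2/3 ↦ 1  ≥
u = 1, v = 1 ↦ 1  ≥
So 14 of the 16 assignments meet the threshold.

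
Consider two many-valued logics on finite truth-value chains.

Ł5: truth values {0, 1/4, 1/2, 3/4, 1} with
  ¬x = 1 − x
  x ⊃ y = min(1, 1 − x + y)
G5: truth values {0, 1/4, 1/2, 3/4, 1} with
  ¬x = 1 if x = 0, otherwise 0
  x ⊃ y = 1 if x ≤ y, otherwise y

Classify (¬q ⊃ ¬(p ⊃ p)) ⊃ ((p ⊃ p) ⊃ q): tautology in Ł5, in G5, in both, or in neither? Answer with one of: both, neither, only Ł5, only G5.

only Ł5

In Ł5: every assignment gives 1 — tautology.
In G5: at p = 0, q = 1/4 the value is 1/4 — not a tautology.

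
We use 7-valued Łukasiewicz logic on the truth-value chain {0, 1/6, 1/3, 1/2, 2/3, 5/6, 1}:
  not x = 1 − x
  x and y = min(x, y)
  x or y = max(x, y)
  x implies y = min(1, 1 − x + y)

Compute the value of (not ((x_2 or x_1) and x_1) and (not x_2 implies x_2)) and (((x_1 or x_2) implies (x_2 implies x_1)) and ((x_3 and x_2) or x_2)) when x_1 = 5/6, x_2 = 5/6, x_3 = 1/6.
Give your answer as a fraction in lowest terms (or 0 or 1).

x_2 or x_1 = 5/6 or 5/6 = 5/6
(x_2 or x_1) and x_1 = 5/6 and 5/6 = 5/6
not ((x_2 or x_1) and x_1) = not 5/6 = 1/6
not x_2 = not 5/6 = 1/6
not x_2 implies x_2 = 1/6 implies 5/6 = 1
not ((x_2 or x_1) and x_1) and (not x_2 implies x_2) = 1/6 and 1 = 1/6
x_1 or x_2 = 5/6 or 5/6 = 5/6
x_2 implies x_1 = 5/6 implies 5/6 = 1
(x_1 or x_2) implies (x_2 implies x_1) = 5/6 implies 1 = 1
x_3 and x_2 = 1/6 and 5/6 = 1/6
(x_3 and x_2) or x_2 = 1/6 or 5/6 = 5/6
((x_1 or x_2) implies (x_2 implies x_1)) and ((x_3 and x_2) or x_2) = 1 and 5/6 = 5/6
(not ((x_2 or x_1) and x_1) and (not x_2 implies x_2)) and (((x_1 or x_2) implies (x_2 implies x_1)) and ((x_3 and x_2) or x_2)) = 1/6 and 5/6 = 1/6

1/6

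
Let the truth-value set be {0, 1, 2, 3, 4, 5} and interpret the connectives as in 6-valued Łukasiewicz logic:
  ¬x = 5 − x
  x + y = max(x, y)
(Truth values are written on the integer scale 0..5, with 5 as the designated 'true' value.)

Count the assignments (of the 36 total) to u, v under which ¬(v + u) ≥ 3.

9

value 5: 1 assignment (counts)
value 4: 3 assignments (counts)
value 3: 5 assignments (counts)
value 2: 7 assignments
value 1: 9 assignments
value 0: 11 assignments
So 9 of the 36 assignments meet the threshold.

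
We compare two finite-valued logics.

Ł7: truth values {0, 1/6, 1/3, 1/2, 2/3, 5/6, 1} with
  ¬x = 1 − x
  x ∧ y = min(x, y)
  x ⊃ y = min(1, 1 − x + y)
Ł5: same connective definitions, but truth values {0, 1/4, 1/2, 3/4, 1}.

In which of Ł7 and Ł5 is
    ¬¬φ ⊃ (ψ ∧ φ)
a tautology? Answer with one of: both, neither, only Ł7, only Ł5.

In Ł7: at φ = 1/6, ψ = 0 the value is 5/6 — not a tautology.
In Ł5: at φ = 1/4, ψ = 0 the value is 3/4 — not a tautology.

neither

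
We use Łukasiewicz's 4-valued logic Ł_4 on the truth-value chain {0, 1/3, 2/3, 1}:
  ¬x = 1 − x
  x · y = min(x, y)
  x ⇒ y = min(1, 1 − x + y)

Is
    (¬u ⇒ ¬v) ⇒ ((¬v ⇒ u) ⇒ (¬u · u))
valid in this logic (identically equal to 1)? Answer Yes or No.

Counterexample: take u = 1/3, v = 1/3.
¬u = ¬1/3 = 2/3
¬v = ¬1/3 = 2/3
¬u ⇒ ¬v = 2/3 ⇒ 2/3 = 1
¬v = ¬1/3 = 2/3
¬v ⇒ u = 2/3 ⇒ 1/3 = 2/3
¬u = ¬1/3 = 2/3
¬u · u = 2/3 · 1/3 = 1/3
(¬v ⇒ u) ⇒ (¬u · u) = 2/3 ⇒ 1/3 = 2/3
(¬u ⇒ ¬v) ⇒ ((¬v ⇒ u) ⇒ (¬u · u)) = 1 ⇒ 2/3 = 2/3
This gives 2/3 ≠ 1.

No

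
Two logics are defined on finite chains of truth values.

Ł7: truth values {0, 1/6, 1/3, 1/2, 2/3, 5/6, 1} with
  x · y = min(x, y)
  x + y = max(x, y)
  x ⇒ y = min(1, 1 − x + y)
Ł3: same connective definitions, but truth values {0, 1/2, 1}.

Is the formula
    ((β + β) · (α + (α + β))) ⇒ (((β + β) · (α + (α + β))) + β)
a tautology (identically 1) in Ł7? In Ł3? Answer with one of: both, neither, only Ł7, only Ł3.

In Ł7: every assignment gives 1 — tautology.
In Ł3: every assignment gives 1 — tautology.

both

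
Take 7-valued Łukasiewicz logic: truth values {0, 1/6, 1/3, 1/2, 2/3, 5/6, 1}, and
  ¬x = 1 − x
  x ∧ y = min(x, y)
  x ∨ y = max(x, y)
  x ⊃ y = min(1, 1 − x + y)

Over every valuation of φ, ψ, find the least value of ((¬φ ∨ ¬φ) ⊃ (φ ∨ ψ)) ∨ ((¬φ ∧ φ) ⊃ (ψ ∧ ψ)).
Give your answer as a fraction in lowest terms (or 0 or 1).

Take φ = 1/3, ψ = 0:
¬φ = ¬1/3 = 2/3
¬φ = ¬1/3 = 2/3
¬φ ∨ ¬φ = 2/3 ∨ 2/3 = 2/3
φ ∨ ψ = 1/3 ∨ 0 = 1/3
(¬φ ∨ ¬φ) ⊃ (φ ∨ ψ) = 2/3 ⊃ 1/3 = 2/3
¬φ = ¬1/3 = 2/3
¬φ ∧ φ = 2/3 ∧ 1/3 = 1/3
ψ ∧ ψ = 0 ∧ 0 = 0
(¬φ ∧ φ) ⊃ (ψ ∧ ψ) = 1/3 ⊃ 0 = 2/3
((¬φ ∨ ¬φ) ⊃ (φ ∨ ψ)) ∨ ((¬φ ∧ φ) ⊃ (ψ ∧ ψ)) = 2/3 ∨ 2/3 = 2/3
No assignment yields a value below 2/3, so this is the minimum.

2/3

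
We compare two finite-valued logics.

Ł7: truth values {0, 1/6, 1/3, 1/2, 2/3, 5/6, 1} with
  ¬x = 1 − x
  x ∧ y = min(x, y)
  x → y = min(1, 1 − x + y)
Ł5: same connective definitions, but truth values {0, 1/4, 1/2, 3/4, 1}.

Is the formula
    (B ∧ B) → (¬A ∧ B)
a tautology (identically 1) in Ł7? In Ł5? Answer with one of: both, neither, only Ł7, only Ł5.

neither

In Ł7: at A = 1/6, B = 1 the value is 5/6 — not a tautology.
In Ł5: at A = 1/4, B = 1 the value is 3/4 — not a tautology.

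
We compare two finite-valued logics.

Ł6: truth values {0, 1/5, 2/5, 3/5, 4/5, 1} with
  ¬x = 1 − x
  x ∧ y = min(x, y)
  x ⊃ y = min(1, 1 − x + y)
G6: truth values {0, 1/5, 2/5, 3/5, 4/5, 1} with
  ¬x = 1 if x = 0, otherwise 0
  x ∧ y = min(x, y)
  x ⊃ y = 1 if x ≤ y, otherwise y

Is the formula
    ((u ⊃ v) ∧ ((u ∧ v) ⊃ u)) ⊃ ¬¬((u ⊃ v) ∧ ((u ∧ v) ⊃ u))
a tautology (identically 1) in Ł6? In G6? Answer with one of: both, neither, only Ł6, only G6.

both

In Ł6: every assignment gives 1 — tautology.
In G6: every assignment gives 1 — tautology.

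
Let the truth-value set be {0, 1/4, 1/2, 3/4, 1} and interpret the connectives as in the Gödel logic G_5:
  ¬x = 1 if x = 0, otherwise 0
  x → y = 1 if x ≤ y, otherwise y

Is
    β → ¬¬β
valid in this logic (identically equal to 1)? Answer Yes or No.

β = 0 ↦ 1
β = 1/4 ↦ 1
β = 1/2 ↦ 1
β = 3/4 ↦ 1
β = 1 ↦ 1
Every assignment gives a value ≥ 1.

Yes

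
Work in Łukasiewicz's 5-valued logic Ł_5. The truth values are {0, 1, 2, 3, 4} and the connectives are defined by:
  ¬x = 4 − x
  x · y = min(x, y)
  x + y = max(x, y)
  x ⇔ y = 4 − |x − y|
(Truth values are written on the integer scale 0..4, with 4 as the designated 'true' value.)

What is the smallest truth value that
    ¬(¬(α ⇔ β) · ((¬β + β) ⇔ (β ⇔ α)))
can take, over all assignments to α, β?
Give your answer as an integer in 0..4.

Take α = 0, β = 2:
α ⇔ β = 0 ⇔ 2 = 2
¬(α ⇔ β) = ¬2 = 2
¬β = ¬2 = 2
¬β + β = 2 + 2 = 2
β ⇔ α = 2 ⇔ 0 = 2
(¬β + β) ⇔ (β ⇔ α) = 2 ⇔ 2 = 4
¬(α ⇔ β) · ((¬β + β) ⇔ (β ⇔ α)) = 2 · 4 = 2
¬(¬(α ⇔ β) · ((¬β + β) ⇔ (β ⇔ α))) = ¬2 = 2
No assignment yields a value below 2, so this is the minimum.

2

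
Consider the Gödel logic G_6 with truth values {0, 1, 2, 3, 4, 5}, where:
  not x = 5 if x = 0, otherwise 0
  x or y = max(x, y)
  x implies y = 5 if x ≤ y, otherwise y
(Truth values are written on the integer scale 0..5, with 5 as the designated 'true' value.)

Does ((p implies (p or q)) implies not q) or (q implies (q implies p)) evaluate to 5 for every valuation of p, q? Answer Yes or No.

No

Counterexample: take p = 0, q = 1.
p or q = 0 or 1 = 1
p implies (p or q) = 0 implies 1 = 5
not q = not 1 = 0
(p implies (p or q)) implies not q = 5 implies 0 = 0
q implies p = 1 implies 0 = 0
q implies (q implies p) = 1 implies 0 = 0
((p implies (p or q)) implies not q) or (q implies (q implies p)) = 0 or 0 = 0
This gives 0 ≠ 5.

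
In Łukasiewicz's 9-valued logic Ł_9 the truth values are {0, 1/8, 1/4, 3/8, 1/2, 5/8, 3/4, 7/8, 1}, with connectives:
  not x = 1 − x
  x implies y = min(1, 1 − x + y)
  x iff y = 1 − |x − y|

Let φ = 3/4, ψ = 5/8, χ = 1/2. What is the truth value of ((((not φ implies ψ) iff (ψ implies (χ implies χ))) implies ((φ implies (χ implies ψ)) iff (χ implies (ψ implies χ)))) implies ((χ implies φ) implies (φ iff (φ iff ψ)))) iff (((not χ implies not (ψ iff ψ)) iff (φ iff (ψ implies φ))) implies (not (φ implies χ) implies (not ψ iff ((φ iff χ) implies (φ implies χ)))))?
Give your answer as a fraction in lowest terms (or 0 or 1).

not φ = not 3/4 = 1/4
not φ implies ψ = 1/4 implies 5/8 = 1
χ implies χ = 1/2 implies 1/2 = 1
ψ implies (χ implies χ) = 5/8 implies 1 = 1
(not φ implies ψ) iff (ψ implies (χ implies χ)) = 1 iff 1 = 1
χ implies ψ = 1/2 implies 5/8 = 1
φ implies (χ implies ψ) = 3/4 implies 1 = 1
ψ implies χ = 5/8 implies 1/2 = 7/8
χ implies (ψ implies χ) = 1/2 implies 7/8 = 1
(φ implies (χ implies ψ)) iff (χ implies (ψ implies χ)) = 1 iff 1 = 1
((not φ implies ψ) iff (ψ implies (χ implies χ))) implies ((φ implies (χ implies ψ)) iff (χ implies (ψ implies χ))) = 1 implies 1 = 1
χ implies φ = 1/2 implies 3/4 = 1
φ iff ψ = 3/4 iff 5/8 = 7/8
φ iff (φ iff ψ) = 3/4 iff 7/8 = 7/8
(χ implies φ) implies (φ iff (φ iff ψ)) = 1 implies 7/8 = 7/8
(((not φ implies ψ) iff (ψ implies (χ implies χ))) implies ((φ implies (χ implies ψ)) iff (χ implies (ψ implies χ)))) implies ((χ implies φ) implies (φ iff (φ iff ψ))) = 1 implies 7/8 = 7/8
not χ = not 1/2 = 1/2
ψ iff ψ = 5/8 iff 5/8 = 1
not (ψ iff ψ) = not 1 = 0
not χ implies not (ψ iff ψ) = 1/2 implies 0 = 1/2
ψ implies φ = 5/8 implies 3/4 = 1
φ iff (ψ implies φ) = 3/4 iff 1 = 3/4
(not χ implies not (ψ iff ψ)) iff (φ iff (ψ implies φ)) = 1/2 iff 3/4 = 3/4
φ implies χ = 3/4 implies 1/2 = 3/4
not (φ implies χ) = not 3/4 = 1/4
not ψ = not 5/8 = 3/8
φ iff χ = 3/4 iff 1/2 = 3/4
φ implies χ = 3/4 implies 1/2 = 3/4
(φ iff χ) implies (φ implies χ) = 3/4 implies 3/4 = 1
not ψ iff ((φ iff χ) implies (φ implies χ)) = 3/8 iff 1 = 3/8
not (φ implies χ) implies (not ψ iff ((φ iff χ) implies (φ implies χ))) = 1/4 implies 3/8 = 1
((not χ implies not (ψ iff ψ)) iff (φ iff (ψ implies φ))) implies (not (φ implies χ) implies (not ψ iff ((φ iff χ) implies (φ implies χ)))) = 3/4 implies 1 = 1
((((not φ implies ψ) iff (ψ implies (χ implies χ))) implies ((φ implies (χ implies ψ)) iff (χ implies (ψ implies χ)))) implies ((χ implies φ) implies (φ iff (φ iff ψ)))) iff (((not χ implies not (ψ iff ψ)) iff (φ iff (ψ implies φ))) implies (not (φ implies χ) implies (not ψ iff ((φ iff χ) implies (φ implies χ))))) = 7/8 iff 1 = 7/8

7/8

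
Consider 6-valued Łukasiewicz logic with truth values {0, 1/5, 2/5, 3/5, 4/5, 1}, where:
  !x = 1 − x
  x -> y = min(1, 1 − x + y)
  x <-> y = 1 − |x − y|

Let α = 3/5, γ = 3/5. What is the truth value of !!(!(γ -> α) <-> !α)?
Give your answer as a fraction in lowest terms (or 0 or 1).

γ -> α = 3/5 -> 3/5 = 1
!(γ -> α) = !1 = 0
!α = !3/5 = 2/5
!(γ -> α) <-> !α = 0 <-> 2/5 = 3/5
!(!(γ -> α) <-> !α) = !3/5 = 2/5
!!(!(γ -> α) <-> !α) = !2/5 = 3/5

3/5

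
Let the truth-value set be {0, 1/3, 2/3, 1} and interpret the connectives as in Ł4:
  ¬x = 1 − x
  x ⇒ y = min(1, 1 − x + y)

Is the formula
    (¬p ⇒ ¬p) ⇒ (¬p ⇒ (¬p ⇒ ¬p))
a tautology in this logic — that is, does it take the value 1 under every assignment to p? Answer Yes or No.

p = 0 ↦ 1
p = 1/3 ↦ 1
p = 2/3 ↦ 1
p = 1 ↦ 1
Every assignment gives a value ≥ 1.

Yes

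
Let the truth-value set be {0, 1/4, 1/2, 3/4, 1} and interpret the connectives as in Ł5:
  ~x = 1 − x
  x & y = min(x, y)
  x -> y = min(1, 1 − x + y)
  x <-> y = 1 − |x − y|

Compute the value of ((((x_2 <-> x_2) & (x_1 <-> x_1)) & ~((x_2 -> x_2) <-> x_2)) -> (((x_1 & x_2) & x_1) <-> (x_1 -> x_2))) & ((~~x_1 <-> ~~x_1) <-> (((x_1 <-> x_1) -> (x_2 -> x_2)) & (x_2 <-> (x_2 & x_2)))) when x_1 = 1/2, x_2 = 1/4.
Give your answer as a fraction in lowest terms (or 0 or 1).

x_2 <-> x_2 = 1/4 <-> 1/4 = 1
x_1 <-> x_1 = 1/2 <-> 1/2 = 1
(x_2 <-> x_2) & (x_1 <-> x_1) = 1 & 1 = 1
x_2 -> x_2 = 1/4 -> 1/4 = 1
(x_2 -> x_2) <-> x_2 = 1 <-> 1/4 = 1/4
~((x_2 -> x_2) <-> x_2) = ~1/4 = 3/4
((x_2 <-> x_2) & (x_1 <-> x_1)) & ~((x_2 -> x_2) <-> x_2) = 1 & 3/4 = 3/4
x_1 & x_2 = 1/2 & 1/4 = 1/4
(x_1 & x_2) & x_1 = 1/4 & 1/2 = 1/4
x_1 -> x_2 = 1/2 -> 1/4 = 3/4
((x_1 & x_2) & x_1) <-> (x_1 -> x_2) = 1/4 <-> 3/4 = 1/2
(((x_2 <-> x_2) & (x_1 <-> x_1)) & ~((x_2 -> x_2) <-> x_2)) -> (((x_1 & x_2) & x_1) <-> (x_1 -> x_2)) = 3/4 -> 1/2 = 3/4
~x_1 = ~1/2 = 1/2
~~x_1 = ~1/2 = 1/2
~x_1 = ~1/2 = 1/2
~~x_1 = ~1/2 = 1/2
~~x_1 <-> ~~x_1 = 1/2 <-> 1/2 = 1
x_1 <-> x_1 = 1/2 <-> 1/2 = 1
x_2 -> x_2 = 1/4 -> 1/4 = 1
(x_1 <-> x_1) -> (x_2 -> x_2) = 1 -> 1 = 1
x_2 & x_2 = 1/4 & 1/4 = 1/4
x_2 <-> (x_2 & x_2) = 1/4 <-> 1/4 = 1
((x_1 <-> x_1) -> (x_2 -> x_2)) & (x_2 <-> (x_2 & x_2)) = 1 & 1 = 1
(~~x_1 <-> ~~x_1) <-> (((x_1 <-> x_1) -> (x_2 -> x_2)) & (x_2 <-> (x_2 & x_2))) = 1 <-> 1 = 1
((((x_2 <-> x_2) & (x_1 <-> x_1)) & ~((x_2 -> x_2) <-> x_2)) -> (((x_1 & x_2) & x_1) <-> (x_1 -> x_2))) & ((~~x_1 <-> ~~x_1) <-> (((x_1 <-> x_1) -> (x_2 -> x_2)) & (x_2 <-> (x_2 & x_2)))) = 3/4 & 1 = 3/4

3/4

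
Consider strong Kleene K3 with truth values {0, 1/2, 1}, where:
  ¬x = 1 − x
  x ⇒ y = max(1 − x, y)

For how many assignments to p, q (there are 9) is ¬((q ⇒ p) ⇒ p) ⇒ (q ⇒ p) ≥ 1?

p = 0, q = 0 ↦ 1  ≥
p = 0, q = 1/2 ↦ 1/2  <
p = 0, q = 1 ↦ 1  ≥
p = 1/2, q = 0 ↦ 1  ≥
p = 1/2, q = 1/2 ↦ 1/2  <
p = 1/2, q = 1 ↦ 1/2  <
p = 1, q = 0 ↦ 1  ≥
p = 1, q = 1/2 ↦ 1  ≥
p = 1, q = 1 ↦ 1  ≥
So 6 of the 9 assignments meet the threshold.

6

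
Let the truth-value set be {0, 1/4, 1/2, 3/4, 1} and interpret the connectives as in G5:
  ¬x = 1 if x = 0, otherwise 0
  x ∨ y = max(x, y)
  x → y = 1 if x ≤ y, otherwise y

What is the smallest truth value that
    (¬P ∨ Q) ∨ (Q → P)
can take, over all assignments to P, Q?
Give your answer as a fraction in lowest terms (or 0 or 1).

Take P = 1/4, Q = 1/2:
¬P = ¬1/4 = 0
¬P ∨ Q = 0 ∨ 1/2 = 1/2
Q → P = 1/2 → 1/4 = 1/4
(¬P ∨ Q) ∨ (Q → P) = 1/2 ∨ 1/4 = 1/2
No assignment yields a value below 1/2, so this is the minimum.

1/2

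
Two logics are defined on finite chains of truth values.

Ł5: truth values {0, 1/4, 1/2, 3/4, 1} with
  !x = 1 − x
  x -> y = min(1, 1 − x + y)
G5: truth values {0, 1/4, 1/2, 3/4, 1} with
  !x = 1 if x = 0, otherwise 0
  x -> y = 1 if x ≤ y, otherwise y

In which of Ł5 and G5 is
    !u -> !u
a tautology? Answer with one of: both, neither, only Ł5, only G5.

both

In Ł5: every assignment gives 1 — tautology.
In G5: every assignment gives 1 — tautology.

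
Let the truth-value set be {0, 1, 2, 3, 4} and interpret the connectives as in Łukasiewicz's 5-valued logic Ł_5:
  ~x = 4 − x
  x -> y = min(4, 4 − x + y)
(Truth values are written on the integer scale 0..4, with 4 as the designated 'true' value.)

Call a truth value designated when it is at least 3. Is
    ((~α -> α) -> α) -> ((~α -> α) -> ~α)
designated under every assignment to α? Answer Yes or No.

Counterexample: take α = 3.
~α = ~3 = 1
~α -> α = 1 -> 3 = 4
(~α -> α) -> α = 4 -> 3 = 3
~α = ~3 = 1
~α -> α = 1 -> 3 = 4
~α = ~3 = 1
(~α -> α) -> ~α = 4 -> 1 = 1
((~α -> α) -> α) -> ((~α -> α) -> ~α) = 3 -> 1 = 2
This gives 2, which is below 3.

No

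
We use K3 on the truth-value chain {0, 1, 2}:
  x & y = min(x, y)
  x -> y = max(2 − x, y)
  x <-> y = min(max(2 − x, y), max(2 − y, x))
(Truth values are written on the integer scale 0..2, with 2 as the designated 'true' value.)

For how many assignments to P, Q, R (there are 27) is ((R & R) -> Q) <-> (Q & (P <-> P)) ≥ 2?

9

value 2: 9 assignments (counts)
value 1: 15 assignments
value 0: 3 assignments
So 9 of the 27 assignments meet the threshold.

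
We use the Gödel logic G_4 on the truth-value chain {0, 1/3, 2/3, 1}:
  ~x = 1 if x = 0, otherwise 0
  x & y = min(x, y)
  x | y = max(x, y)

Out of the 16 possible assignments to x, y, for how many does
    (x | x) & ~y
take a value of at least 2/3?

x = 0, y = 0 ↦ 0  <
x = 0, y = 1/3 ↦ 0  <
x = 0, y = 2/3 ↦ 0  <
x = 0, y = 1 ↦ 0  <
x = 1/3, y = 0 ↦ 1/3  <
x = 1/3, y = 1/3 ↦ 0  <
x = 1/3, y = 2/3 ↦ 0  <
x = 1/3, y = 1 ↦ 0  <
x = 2/3, y = 0 ↦ 2/3  ≥
x = 2/3, y = 1/3 ↦ 0  <
x = 2/3, y = 2/3 ↦ 0  <
x = 2/3, y = 1 ↦ 0  <
x = 1, y = 0 ↦ 1  ≥
x = 1, y = 1/3 ↦ 0  <
x = 1, y = 2/3 ↦ 0  <
x = 1, y = 1 ↦ 0  <
So 2 of the 16 assignments meet the threshold.

2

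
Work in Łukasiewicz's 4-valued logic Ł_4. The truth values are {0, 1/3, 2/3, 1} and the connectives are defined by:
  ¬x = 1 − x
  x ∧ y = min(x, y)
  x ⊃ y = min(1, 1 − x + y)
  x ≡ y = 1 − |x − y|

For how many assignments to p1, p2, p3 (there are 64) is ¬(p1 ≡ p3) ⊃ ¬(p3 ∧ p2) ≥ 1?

56

value 1: 56 assignments (counts)
value 2/3: 5 assignments
value 1/3: 2 assignments
value 0: 1 assignment
So 56 of the 64 assignments meet the threshold.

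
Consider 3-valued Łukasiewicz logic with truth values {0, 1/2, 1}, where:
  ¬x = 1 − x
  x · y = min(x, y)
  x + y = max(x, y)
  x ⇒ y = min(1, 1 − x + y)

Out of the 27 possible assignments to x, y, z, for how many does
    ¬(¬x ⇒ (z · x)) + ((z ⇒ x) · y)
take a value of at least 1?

14

value 1: 14 assignments (counts)
value 1/2: 8 assignments
value 0: 5 assignments
So 14 of the 27 assignments meet the threshold.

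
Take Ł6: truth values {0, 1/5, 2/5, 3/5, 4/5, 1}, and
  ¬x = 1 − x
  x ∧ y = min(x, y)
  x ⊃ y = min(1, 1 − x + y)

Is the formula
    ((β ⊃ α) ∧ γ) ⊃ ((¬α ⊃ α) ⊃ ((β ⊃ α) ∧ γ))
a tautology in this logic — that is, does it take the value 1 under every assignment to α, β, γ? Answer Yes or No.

At α = 2/5, β = 4/5, γ = 3/5, for instance:
β ⊃ α = 4/5 ⊃ 2/5 = 3/5
(β ⊃ α) ∧ γ = 3/5 ∧ 3/5 = 3/5
¬α = ¬2/5 = 3/5
¬α ⊃ α = 3/5 ⊃ 2/5 = 4/5
(¬α ⊃ α) ⊃ ((β ⊃ α) ∧ γ) = 4/5 ⊃ 3/5 = 4/5
((β ⊃ α) ∧ γ) ⊃ ((¬α ⊃ α) ⊃ ((β ⊃ α) ∧ γ)) = 3/5 ⊃ 4/5 = 1
and checking the remaining 215 assignments likewise gives ≥ 1 in every case.

Yes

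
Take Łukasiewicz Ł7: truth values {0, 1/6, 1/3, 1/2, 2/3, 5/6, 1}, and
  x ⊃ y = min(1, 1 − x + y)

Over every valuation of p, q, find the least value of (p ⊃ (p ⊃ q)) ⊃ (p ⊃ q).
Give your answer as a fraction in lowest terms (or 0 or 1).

1/2

Take p = 1/2, q = 0:
p ⊃ q = 1/2 ⊃ 0 = 1/2
p ⊃ (p ⊃ q) = 1/2 ⊃ 1/2 = 1
p ⊃ q = 1/2 ⊃ 0 = 1/2
(p ⊃ (p ⊃ q)) ⊃ (p ⊃ q) = 1 ⊃ 1/2 = 1/2
No assignment yields a value below 1/2, so this is the minimum.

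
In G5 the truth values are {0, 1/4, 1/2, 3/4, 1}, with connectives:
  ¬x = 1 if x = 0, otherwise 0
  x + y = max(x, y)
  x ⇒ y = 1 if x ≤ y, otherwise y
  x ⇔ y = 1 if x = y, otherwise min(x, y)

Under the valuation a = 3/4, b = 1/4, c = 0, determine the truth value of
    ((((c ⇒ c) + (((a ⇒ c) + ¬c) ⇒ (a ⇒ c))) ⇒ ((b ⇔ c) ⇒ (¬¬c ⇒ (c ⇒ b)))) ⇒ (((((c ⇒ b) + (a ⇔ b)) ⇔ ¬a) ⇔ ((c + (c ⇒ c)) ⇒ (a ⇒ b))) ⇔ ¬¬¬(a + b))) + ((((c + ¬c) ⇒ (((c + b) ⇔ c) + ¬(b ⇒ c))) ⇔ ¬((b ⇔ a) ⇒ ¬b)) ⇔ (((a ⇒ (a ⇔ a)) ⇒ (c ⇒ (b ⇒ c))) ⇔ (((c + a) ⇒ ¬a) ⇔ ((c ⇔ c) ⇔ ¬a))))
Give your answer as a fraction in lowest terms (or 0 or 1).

1

c ⇒ c = 0 ⇒ 0 = 1
a ⇒ c = 3/4 ⇒ 0 = 0
¬c = ¬0 = 1
(a ⇒ c) + ¬c = 0 + 1 = 1
a ⇒ c = 3/4 ⇒ 0 = 0
((a ⇒ c) + ¬c) ⇒ (a ⇒ c) = 1 ⇒ 0 = 0
(c ⇒ c) + (((a ⇒ c) + ¬c) ⇒ (a ⇒ c)) = 1 + 0 = 1
b ⇔ c = 1/4 ⇔ 0 = 0
¬c = ¬0 = 1
¬¬c = ¬1 = 0
c ⇒ b = 0 ⇒ 1/4 = 1
¬¬c ⇒ (c ⇒ b) = 0 ⇒ 1 = 1
(b ⇔ c) ⇒ (¬¬c ⇒ (c ⇒ b)) = 0 ⇒ 1 = 1
((c ⇒ c) + (((a ⇒ c) + ¬c) ⇒ (a ⇒ c))) ⇒ ((b ⇔ c) ⇒ (¬¬c ⇒ (c ⇒ b))) = 1 ⇒ 1 = 1
c ⇒ b = 0 ⇒ 1/4 = 1
a ⇔ b = 3/4 ⇔ 1/4 = 1/4
(c ⇒ b) + (a ⇔ b) = 1 + 1/4 = 1
¬a = ¬3/4 = 0
((c ⇒ b) + (a ⇔ b)) ⇔ ¬a = 1 ⇔ 0 = 0
c ⇒ c = 0 ⇒ 0 = 1
c + (c ⇒ c) = 0 + 1 = 1
a ⇒ b = 3/4 ⇒ 1/4 = 1/4
(c + (c ⇒ c)) ⇒ (a ⇒ b) = 1 ⇒ 1/4 = 1/4
(((c ⇒ b) + (a ⇔ b)) ⇔ ¬a) ⇔ ((c + (c ⇒ c)) ⇒ (a ⇒ b)) = 0 ⇔ 1/4 = 0
a + b = 3/4 + 1/4 = 3/4
¬(a + b) = ¬3/4 = 0
¬¬(a + b) = ¬0 = 1
¬¬¬(a + b) = ¬1 = 0
((((c ⇒ b) + (a ⇔ b)) ⇔ ¬a) ⇔ ((c + (c ⇒ c)) ⇒ (a ⇒ b))) ⇔ ¬¬¬(a + b) = 0 ⇔ 0 = 1
(((c ⇒ c) + (((a ⇒ c) + ¬c) ⇒ (a ⇒ c))) ⇒ ((b ⇔ c) ⇒ (¬¬c ⇒ (c ⇒ b)))) ⇒ (((((c ⇒ b) + (a ⇔ b)) ⇔ ¬a) ⇔ ((c + (c ⇒ c)) ⇒ (a ⇒ b))) ⇔ ¬¬¬(a + b)) = 1 ⇒ 1 = 1
¬c = ¬0 = 1
c + ¬c = 0 + 1 = 1
c + b = 0 + 1/4 = 1/4
(c + b) ⇔ c = 1/4 ⇔ 0 = 0
b ⇒ c = 1/4 ⇒ 0 = 0
¬(b ⇒ c) = ¬0 = 1
((c + b) ⇔ c) + ¬(b ⇒ c) = 0 + 1 = 1
(c + ¬c) ⇒ (((c + b) ⇔ c) + ¬(b ⇒ c)) = 1 ⇒ 1 = 1
b ⇔ a = 1/4 ⇔ 3/4 = 1/4
¬b = ¬1/4 = 0
(b ⇔ a) ⇒ ¬b = 1/4 ⇒ 0 = 0
¬((b ⇔ a) ⇒ ¬b) = ¬0 = 1
((c + ¬c) ⇒ (((c + b) ⇔ c) + ¬(b ⇒ c))) ⇔ ¬((b ⇔ a) ⇒ ¬b) = 1 ⇔ 1 = 1
a ⇔ a = 3/4 ⇔ 3/4 = 1
a ⇒ (a ⇔ a) = 3/4 ⇒ 1 = 1
b ⇒ c = 1/4 ⇒ 0 = 0
c ⇒ (b ⇒ c) = 0 ⇒ 0 = 1
(a ⇒ (a ⇔ a)) ⇒ (c ⇒ (b ⇒ c)) = 1 ⇒ 1 = 1
c + a = 0 + 3/4 = 3/4
¬a = ¬3/4 = 0
(c + a) ⇒ ¬a = 3/4 ⇒ 0 = 0
c ⇔ c = 0 ⇔ 0 = 1
¬a = ¬3/4 = 0
(c ⇔ c) ⇔ ¬a = 1 ⇔ 0 = 0
((c + a) ⇒ ¬a) ⇔ ((c ⇔ c) ⇔ ¬a) = 0 ⇔ 0 = 1
((a ⇒ (a ⇔ a)) ⇒ (c ⇒ (b ⇒ c))) ⇔ (((c + a) ⇒ ¬a) ⇔ ((c ⇔ c) ⇔ ¬a)) = 1 ⇔ 1 = 1
(((c + ¬c) ⇒ (((c + b) ⇔ c) + ¬(b ⇒ c))) ⇔ ¬((b ⇔ a) ⇒ ¬b)) ⇔ (((a ⇒ (a ⇔ a)) ⇒ (c ⇒ (b ⇒ c))) ⇔ (((c + a) ⇒ ¬a) ⇔ ((c ⇔ c) ⇔ ¬a))) = 1 ⇔ 1 = 1
((((c ⇒ c) + (((a ⇒ c) + ¬c) ⇒ (a ⇒ c))) ⇒ ((b ⇔ c) ⇒ (¬¬c ⇒ (c ⇒ b)))) ⇒ (((((c ⇒ b) + (a ⇔ b)) ⇔ ¬a) ⇔ ((c + (c ⇒ c)) ⇒ (a ⇒ b))) ⇔ ¬¬¬(a + b))) + ((((c + ¬c) ⇒ (((c + b) ⇔ c) + ¬(b ⇒ c))) ⇔ ¬((b ⇔ a) ⇒ ¬b)) ⇔ (((a ⇒ (a ⇔ a)) ⇒ (c ⇒ (b ⇒ c))) ⇔ (((c + a) ⇒ ¬a) ⇔ ((c ⇔ c) ⇔ ¬a)))) = 1 + 1 = 1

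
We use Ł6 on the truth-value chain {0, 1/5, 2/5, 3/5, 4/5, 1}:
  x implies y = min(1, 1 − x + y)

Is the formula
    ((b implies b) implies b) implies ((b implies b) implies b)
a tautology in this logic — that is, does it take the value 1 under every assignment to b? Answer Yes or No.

b = 0 ↦ 1
b = 1/5 ↦ 1
b = 2/5 ↦ 1
b = 3/5 ↦ 1
b = 4/5 ↦ 1
b = 1 ↦ 1
Every assignment gives a value ≥ 1.

Yes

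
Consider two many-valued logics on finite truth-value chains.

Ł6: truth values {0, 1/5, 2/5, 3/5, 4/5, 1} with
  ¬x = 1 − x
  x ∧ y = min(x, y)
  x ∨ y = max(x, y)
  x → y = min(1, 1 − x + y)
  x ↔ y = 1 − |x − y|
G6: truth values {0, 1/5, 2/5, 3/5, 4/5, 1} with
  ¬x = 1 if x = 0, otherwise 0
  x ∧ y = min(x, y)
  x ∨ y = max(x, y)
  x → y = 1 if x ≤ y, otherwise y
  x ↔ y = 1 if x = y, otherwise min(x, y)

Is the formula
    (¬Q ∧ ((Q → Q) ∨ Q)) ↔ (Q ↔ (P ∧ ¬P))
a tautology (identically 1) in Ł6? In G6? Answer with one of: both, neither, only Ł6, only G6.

only G6

In Ł6: at P = 1/5, Q = 0 the value is 4/5 — not a tautology.
In G6: every assignment gives 1 — tautology.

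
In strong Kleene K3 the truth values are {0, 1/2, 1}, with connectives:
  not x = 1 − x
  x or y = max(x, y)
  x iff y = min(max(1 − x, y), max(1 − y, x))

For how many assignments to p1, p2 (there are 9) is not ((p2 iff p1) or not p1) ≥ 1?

p1 = 0, p2 = 0 ↦ 0  <
p1 = 0, p2 = 1/2 ↦ 0  <
p1 = 0, p2 = 1 ↦ 0  <
p1 = 1/2, p2 = 0 ↦ 1/2  <
p1 = 1/2, p2 = 1/2 ↦ 1/2  <
p1 = 1/2, p2 = 1 ↦ 1/2  <
p1 = 1, p2 = 0 ↦ 1  ≥
p1 = 1, p2 = 1/2 ↦ 1/2  <
p1 = 1, p2 = 1 ↦ 0  <
So 1 of the 9 assignments meets the threshold.

1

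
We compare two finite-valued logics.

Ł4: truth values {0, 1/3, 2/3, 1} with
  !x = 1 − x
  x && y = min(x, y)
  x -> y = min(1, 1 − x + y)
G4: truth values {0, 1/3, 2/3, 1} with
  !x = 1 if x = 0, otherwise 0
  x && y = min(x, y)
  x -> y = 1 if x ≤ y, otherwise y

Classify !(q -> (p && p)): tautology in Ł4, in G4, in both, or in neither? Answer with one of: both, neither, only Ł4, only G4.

neither

In Ł4: at p = 0, q = 0 the value is 0 — not a tautology.
In G4: at p = 0, q = 0 the value is 0 — not a tautology.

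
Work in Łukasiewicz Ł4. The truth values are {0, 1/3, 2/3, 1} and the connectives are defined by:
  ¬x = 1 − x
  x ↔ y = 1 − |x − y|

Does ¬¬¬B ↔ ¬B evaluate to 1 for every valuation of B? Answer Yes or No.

B = 0 ↦ 1
B = 1/3 ↦ 1
B = 2/3 ↦ 1
B = 1 ↦ 1
Every assignment gives a value ≥ 1.

Yes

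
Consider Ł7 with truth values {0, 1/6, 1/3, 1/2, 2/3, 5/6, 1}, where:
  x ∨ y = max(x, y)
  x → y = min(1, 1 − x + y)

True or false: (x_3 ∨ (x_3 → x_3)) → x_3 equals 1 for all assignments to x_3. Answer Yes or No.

Counterexample: take x_3 = 0.
x_3 → x_3 = 0 → 0 = 1
x_3 ∨ (x_3 → x_3) = 0 ∨ 1 = 1
(x_3 ∨ (x_3 → x_3)) → x_3 = 1 → 0 = 0
This gives 0 ≠ 1.

No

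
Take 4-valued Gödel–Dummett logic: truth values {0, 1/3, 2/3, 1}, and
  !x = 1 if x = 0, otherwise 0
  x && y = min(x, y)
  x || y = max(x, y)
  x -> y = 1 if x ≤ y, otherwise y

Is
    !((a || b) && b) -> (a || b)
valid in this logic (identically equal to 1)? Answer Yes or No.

No

Counterexample: take a = 0, b = 0.
a || b = 0 || 0 = 0
(a || b) && b = 0 && 0 = 0
!((a || b) && b) = !0 = 1
!((a || b) && b) -> (a || b) = 1 -> 0 = 0
This gives 0 ≠ 1.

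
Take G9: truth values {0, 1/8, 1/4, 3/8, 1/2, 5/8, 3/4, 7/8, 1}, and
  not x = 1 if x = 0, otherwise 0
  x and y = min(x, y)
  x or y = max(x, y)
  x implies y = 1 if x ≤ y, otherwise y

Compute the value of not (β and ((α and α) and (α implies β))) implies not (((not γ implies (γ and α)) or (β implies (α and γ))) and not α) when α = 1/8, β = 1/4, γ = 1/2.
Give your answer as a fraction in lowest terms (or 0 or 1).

α and α = 1/8 and 1/8 = 1/8
α implies β = 1/8 implies 1/4 = 1
(α and α) and (α implies β) = 1/8 and 1 = 1/8
β and ((α and α) and (α implies β)) = 1/4 and 1/8 = 1/8
not (β and ((α and α) and (α implies β))) = not 1/8 = 0
not γ = not 1/2 = 0
γ and α = 1/2 and 1/8 = 1/8
not γ implies (γ and α) = 0 implies 1/8 = 1
α and γ = 1/8 and 1/2 = 1/8
β implies (α and γ) = 1/4 implies 1/8 = 1/8
(not γ implies (γ and α)) or (β implies (α and γ)) = 1 or 1/8 = 1
not α = not 1/8 = 0
((not γ implies (γ and α)) or (β implies (α and γ))) and not α = 1 and 0 = 0
not (((not γ implies (γ and α)) or (β implies (α and γ))) and not α) = not 0 = 1
not (β and ((α and α) and (α implies β))) implies not (((not γ implies (γ and α)) or (β implies (α and γ))) and not α) = 0 implies 1 = 1

1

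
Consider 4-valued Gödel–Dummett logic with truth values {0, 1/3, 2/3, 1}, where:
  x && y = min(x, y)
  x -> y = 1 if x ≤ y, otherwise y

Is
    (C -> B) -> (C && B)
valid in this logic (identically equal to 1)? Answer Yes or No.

No

Counterexample: take B = 0, C = 0.
C -> B = 0 -> 0 = 1
C && B = 0 && 0 = 0
(C -> B) -> (C && B) = 1 -> 0 = 0
This gives 0 ≠ 1.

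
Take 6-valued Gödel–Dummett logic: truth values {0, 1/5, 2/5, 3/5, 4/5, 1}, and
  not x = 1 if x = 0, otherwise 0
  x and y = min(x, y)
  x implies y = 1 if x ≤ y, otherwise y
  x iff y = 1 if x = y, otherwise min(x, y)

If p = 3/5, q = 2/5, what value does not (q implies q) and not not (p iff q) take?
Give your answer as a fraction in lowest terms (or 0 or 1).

0

q implies q = 2/5 implies 2/5 = 1
not (q implies q) = not 1 = 0
p iff q = 3/5 iff 2/5 = 2/5
not (p iff q) = not 2/5 = 0
not not (p iff q) = not 0 = 1
not (q implies q) and not not (p iff q) = 0 and 1 = 0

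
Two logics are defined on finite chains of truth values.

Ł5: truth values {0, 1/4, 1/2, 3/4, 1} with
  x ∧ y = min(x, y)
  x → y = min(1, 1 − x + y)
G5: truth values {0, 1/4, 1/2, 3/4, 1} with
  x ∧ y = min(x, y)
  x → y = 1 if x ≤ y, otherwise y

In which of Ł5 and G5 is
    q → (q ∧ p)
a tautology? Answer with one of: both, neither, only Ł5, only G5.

neither

In Ł5: at p = 0, q = 1/4 the value is 3/4 — not a tautology.
In G5: at p = 0, q = 1/4 the value is 0 — not a tautology.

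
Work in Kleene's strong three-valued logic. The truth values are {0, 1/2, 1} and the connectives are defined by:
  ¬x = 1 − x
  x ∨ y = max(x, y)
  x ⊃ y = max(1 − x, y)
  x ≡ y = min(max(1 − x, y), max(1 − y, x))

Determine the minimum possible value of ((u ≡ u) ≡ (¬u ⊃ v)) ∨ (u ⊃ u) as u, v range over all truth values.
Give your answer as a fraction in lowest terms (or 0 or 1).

Take u = 1/2, v = 0:
u ≡ u = 1/2 ≡ 1/2 = 1/2
¬u = ¬1/2 = 1/2
¬u ⊃ v = 1/2 ⊃ 0 = 1/2
(u ≡ u) ≡ (¬u ⊃ v) = 1/2 ≡ 1/2 = 1/2
u ⊃ u = 1/2 ⊃ 1/2 = 1/2
((u ≡ u) ≡ (¬u ⊃ v)) ∨ (u ⊃ u) = 1/2 ∨ 1/2 = 1/2
No assignment yields a value below 1/2, so this is the minimum.

1/2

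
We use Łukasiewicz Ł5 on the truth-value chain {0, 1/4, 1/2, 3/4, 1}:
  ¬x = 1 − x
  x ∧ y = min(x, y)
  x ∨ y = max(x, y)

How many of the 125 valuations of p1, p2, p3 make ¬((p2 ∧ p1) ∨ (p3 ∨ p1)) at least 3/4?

value 1: 5 assignments (counts)
value 3/4: 15 assignments (counts)
value 1/2: 25 assignments
value 1/4: 35 assignments
value 0: 45 assignments
So 20 of the 125 assignments meet the threshold.

20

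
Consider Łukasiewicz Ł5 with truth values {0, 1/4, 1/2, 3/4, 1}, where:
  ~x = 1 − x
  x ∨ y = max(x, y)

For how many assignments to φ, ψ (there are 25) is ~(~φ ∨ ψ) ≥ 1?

1

value 1: 1 assignment (counts)
value 3/4: 3 assignments
value 1/2: 5 assignments
value 1/4: 7 assignments
value 0: 9 assignments
So 1 of the 25 assignments meets the threshold.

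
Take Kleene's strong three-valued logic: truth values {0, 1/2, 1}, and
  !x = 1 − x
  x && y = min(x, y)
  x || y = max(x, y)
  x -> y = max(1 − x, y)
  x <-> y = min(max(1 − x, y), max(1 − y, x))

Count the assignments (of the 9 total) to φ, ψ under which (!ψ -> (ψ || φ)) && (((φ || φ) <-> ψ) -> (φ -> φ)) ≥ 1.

4

φ = 0, ψ = 0 ↦ 0  <
φ = 0, ψ = 1/2 ↦ 1/2  <
φ = 0, ψ = 1 ↦ 1  ≥
φ = 1/2, ψ = 0 ↦ 1/2  <
φ = 1/2, ψ = 1/2 ↦ 1/2  <
φ = 1/2, ψ = 1 ↦ 1/2  <
φ = 1, ψ = 0 ↦ 1  ≥
φ = 1, ψ = 1/2 ↦ 1  ≥
φ = 1, ψ = 1 ↦ 1  ≥
So 4 of the 9 assignments meet the threshold.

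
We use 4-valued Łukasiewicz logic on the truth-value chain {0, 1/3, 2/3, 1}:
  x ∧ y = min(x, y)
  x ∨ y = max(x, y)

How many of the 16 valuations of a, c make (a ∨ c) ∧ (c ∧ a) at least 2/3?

a = 0, c = 0 ↦ 0  <
a = 0, c = 1/3 ↦ 0  <
a = 0, c = 2/3 ↦ 0  <
a = 0, c = 1 ↦ 0  <
a = 1/3, c = 0 ↦ 0  <
a = 1/3, c = 1/3 ↦ 1/3  <
a = 1/3, c = 2/3 ↦ 1/3  <
a = 1/3, c = 1 ↦ 1/3  <
a = 2/3, c = 0 ↦ 0  <
a = 2/3, c = 1/3 ↦ 1/3  <
a = 2/3, c = 2/3 ↦ 2/3  ≥
a = 2/3, c = 1 ↦ 2/3  ≥
a = 1, c = 0 ↦ 0  <
a = 1, c = 1/3 ↦ 1/3  <
a = 1, c = 2/3 ↦ 2/3  ≥
a = 1, c = 1 ↦ 1  ≥
So 4 of the 16 assignments meet the threshold.

4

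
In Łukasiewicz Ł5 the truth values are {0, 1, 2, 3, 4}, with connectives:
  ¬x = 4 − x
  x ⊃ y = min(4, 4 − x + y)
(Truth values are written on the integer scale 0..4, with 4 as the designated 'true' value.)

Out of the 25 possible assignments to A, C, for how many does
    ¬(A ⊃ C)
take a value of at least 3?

3

value 4: 1 assignment (counts)
value 3: 2 assignments (counts)
value 2: 3 assignments
value 1: 4 assignments
value 0: 15 assignments
So 3 of the 25 assignments meet the threshold.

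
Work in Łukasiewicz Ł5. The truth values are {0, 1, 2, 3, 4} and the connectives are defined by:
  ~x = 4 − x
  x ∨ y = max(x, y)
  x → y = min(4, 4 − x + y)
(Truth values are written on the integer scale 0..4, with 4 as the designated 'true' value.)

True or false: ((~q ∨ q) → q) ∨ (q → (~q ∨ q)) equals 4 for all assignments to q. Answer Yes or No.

Yes

q = 0 ↦ 4
q = 1 ↦ 4
q = 2 ↦ 4
q = 3 ↦ 4
q = 4 ↦ 4
Every assignment gives a value ≥ 4.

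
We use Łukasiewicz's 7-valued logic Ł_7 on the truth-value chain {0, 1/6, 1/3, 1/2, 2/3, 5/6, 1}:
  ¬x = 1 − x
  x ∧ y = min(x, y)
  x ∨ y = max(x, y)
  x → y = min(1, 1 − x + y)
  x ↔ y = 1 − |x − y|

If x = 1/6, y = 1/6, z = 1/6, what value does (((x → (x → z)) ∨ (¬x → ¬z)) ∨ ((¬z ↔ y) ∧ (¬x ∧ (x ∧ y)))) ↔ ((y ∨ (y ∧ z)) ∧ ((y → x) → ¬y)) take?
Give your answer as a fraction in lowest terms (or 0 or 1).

1/6

x → z = 1/6 → 1/6 = 1
x → (x → z) = 1/6 → 1 = 1
¬x = ¬1/6 = 5/6
¬z = ¬1/6 = 5/6
¬x → ¬z = 5/6 → 5/6 = 1
(x → (x → z)) ∨ (¬x → ¬z) = 1 ∨ 1 = 1
¬z = ¬1/6 = 5/6
¬z ↔ y = 5/6 ↔ 1/6 = 1/3
¬x = ¬1/6 = 5/6
x ∧ y = 1/6 ∧ 1/6 = 1/6
¬x ∧ (x ∧ y) = 5/6 ∧ 1/6 = 1/6
(¬z ↔ y) ∧ (¬x ∧ (x ∧ y)) = 1/3 ∧ 1/6 = 1/6
((x → (x → z)) ∨ (¬x → ¬z)) ∨ ((¬z ↔ y) ∧ (¬x ∧ (x ∧ y))) = 1 ∨ 1/6 = 1
y ∧ z = 1/6 ∧ 1/6 = 1/6
y ∨ (y ∧ z) = 1/6 ∨ 1/6 = 1/6
y → x = 1/6 → 1/6 = 1
¬y = ¬1/6 = 5/6
(y → x) → ¬y = 1 → 5/6 = 5/6
(y ∨ (y ∧ z)) ∧ ((y → x) → ¬y) = 1/6 ∧ 5/6 = 1/6
(((x → (x → z)) ∨ (¬x → ¬z)) ∨ ((¬z ↔ y) ∧ (¬x ∧ (x ∧ y)))) ↔ ((y ∨ (y ∧ z)) ∧ ((y → x) → ¬y)) = 1 ↔ 1/6 = 1/6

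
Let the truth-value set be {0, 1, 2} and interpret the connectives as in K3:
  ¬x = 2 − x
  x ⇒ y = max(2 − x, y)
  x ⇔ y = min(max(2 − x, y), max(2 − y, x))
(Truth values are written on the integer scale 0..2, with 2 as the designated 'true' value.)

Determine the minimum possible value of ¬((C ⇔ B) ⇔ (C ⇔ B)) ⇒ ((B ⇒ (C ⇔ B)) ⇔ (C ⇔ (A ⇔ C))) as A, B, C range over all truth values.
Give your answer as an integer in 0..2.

Take A = 0, B = 0, C = 1:
C ⇔ B = 1 ⇔ 0 = 1
C ⇔ B = 1 ⇔ 0 = 1
(C ⇔ B) ⇔ (C ⇔ B) = 1 ⇔ 1 = 1
¬((C ⇔ B) ⇔ (C ⇔ B)) = ¬1 = 1
C ⇔ B = 1 ⇔ 0 = 1
B ⇒ (C ⇔ B) = 0 ⇒ 1 = 2
A ⇔ C = 0 ⇔ 1 = 1
C ⇔ (A ⇔ C) = 1 ⇔ 1 = 1
(B ⇒ (C ⇔ B)) ⇔ (C ⇔ (A ⇔ C)) = 2 ⇔ 1 = 1
¬((C ⇔ B) ⇔ (C ⇔ B)) ⇒ ((B ⇒ (C ⇔ B)) ⇔ (C ⇔ (A ⇔ C))) = 1 ⇒ 1 = 1
No assignment yields a value below 1, so this is the minimum.

1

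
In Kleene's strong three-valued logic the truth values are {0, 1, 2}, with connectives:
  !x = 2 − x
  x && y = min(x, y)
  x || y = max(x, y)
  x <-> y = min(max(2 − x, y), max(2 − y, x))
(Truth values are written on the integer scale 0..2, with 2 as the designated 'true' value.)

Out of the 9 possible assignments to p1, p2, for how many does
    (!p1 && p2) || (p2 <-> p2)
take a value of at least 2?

p1 = 0, p2 = 0 ↦ 2  ≥
p1 = 0, p2 = 1 ↦ 1  <
p1 = 0, p2 = 2 ↦ 2  ≥
p1 = 1, p2 = 0 ↦ 2  ≥
p1 = 1, p2 = 1 ↦ 1  <
p1 = 1, p2 = 2 ↦ 2  ≥
p1 = 2, p2 = 0 ↦ 2  ≥
p1 = 2, p2 = 1 ↦ 1  <
p1 = 2, p2 = 2 ↦ 2  ≥
So 6 of the 9 assignments meet the threshold.

6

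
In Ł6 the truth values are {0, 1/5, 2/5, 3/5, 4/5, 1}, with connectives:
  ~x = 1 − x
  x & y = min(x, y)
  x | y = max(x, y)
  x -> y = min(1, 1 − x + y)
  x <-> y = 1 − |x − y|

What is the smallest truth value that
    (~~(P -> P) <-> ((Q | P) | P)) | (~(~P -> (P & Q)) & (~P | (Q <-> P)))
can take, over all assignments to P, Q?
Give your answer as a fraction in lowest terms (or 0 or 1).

2/5

Take P = 2/5, Q = 1/5:
P -> P = 2/5 -> 2/5 = 1
~(P -> P) = ~1 = 0
~~(P -> P) = ~0 = 1
Q | P = 1/5 | 2/5 = 2/5
(Q | P) | P = 2/5 | 2/5 = 2/5
~~(P -> P) <-> ((Q | P) | P) = 1 <-> 2/5 = 2/5
~P = ~2/5 = 3/5
P & Q = 2/5 & 1/5 = 1/5
~P -> (P & Q) = 3/5 -> 1/5 = 3/5
~(~P -> (P & Q)) = ~3/5 = 2/5
~P = ~2/5 = 3/5
Q <-> P = 1/5 <-> 2/5 = 4/5
~P | (Q <-> P) = 3/5 | 4/5 = 4/5
~(~P -> (P & Q)) & (~P | (Q <-> P)) = 2/5 & 4/5 = 2/5
(~~(P -> P) <-> ((Q | P) | P)) | (~(~P -> (P & Q)) & (~P | (Q <-> P))) = 2/5 | 2/5 = 2/5
No assignment yields a value below 2/5, so this is the minimum.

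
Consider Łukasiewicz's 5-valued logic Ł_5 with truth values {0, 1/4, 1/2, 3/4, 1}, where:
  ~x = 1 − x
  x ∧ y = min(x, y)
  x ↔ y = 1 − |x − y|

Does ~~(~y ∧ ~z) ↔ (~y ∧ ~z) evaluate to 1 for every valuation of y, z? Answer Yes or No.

At y = 0, z = 3/4, for instance:
~y = ~0 = 1
~z = ~3/4 = 1/4
~y ∧ ~z = 1 ∧ 1/4 = 1/4
~(~y ∧ ~z) = ~1/4 = 3/4
~~(~y ∧ ~z) = ~3/4 = 1/4
~~(~y ∧ ~z) ↔ (~y ∧ ~z) = 1/4 ↔ 1/4 = 1
and checking the remaining 24 assignments likewise gives ≥ 1 in every case.

Yes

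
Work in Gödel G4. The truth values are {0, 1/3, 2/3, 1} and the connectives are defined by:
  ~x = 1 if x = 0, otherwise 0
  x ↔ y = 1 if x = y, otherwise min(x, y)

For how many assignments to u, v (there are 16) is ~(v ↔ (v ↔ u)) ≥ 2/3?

u = 0, v = 0 ↦ 1  ≥
u = 0, v = 1/3 ↦ 1  ≥
u = 0, v = 2/3 ↦ 1  ≥
u = 0, v = 1 ↦ 1  ≥
u = 1/3, v = 0 ↦ 0  <
u = 1/3, v = 1/3 ↦ 0  <
u = 1/3, v = 2/3 ↦ 0  <
u = 1/3, v = 1 ↦ 0  <
u = 2/3, v = 0 ↦ 0  <
u = 2/3, v = 1/3 ↦ 0  <
u = 2/3, v = 2/3 ↦ 0  <
u = 2/3, v = 1 ↦ 0  <
u = 1, v = 0 ↦ 0  <
u = 1, v = 1/3 ↦ 0  <
u = 1, v = 2/3 ↦ 0  <
u = 1, v = 1 ↦ 0  <
So 4 of the 16 assignments meet the threshold.

4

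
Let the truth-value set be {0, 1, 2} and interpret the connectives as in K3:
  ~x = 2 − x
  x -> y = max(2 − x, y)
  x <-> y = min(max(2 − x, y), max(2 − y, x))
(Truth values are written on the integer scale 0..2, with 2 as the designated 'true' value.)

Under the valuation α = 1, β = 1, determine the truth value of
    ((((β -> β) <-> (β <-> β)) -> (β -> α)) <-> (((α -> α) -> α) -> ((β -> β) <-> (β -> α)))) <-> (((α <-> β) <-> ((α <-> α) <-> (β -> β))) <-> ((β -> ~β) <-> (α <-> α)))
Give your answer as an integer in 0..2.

1

β -> β = 1 -> 1 = 1
β <-> β = 1 <-> 1 = 1
(β -> β) <-> (β <-> β) = 1 <-> 1 = 1
β -> α = 1 -> 1 = 1
((β -> β) <-> (β <-> β)) -> (β -> α) = 1 -> 1 = 1
α -> α = 1 -> 1 = 1
(α -> α) -> α = 1 -> 1 = 1
β -> β = 1 -> 1 = 1
β -> α = 1 -> 1 = 1
(β -> β) <-> (β -> α) = 1 <-> 1 = 1
((α -> α) -> α) -> ((β -> β) <-> (β -> α)) = 1 -> 1 = 1
(((β -> β) <-> (β <-> β)) -> (β -> α)) <-> (((α -> α) -> α) -> ((β -> β) <-> (β -> α))) = 1 <-> 1 = 1
α <-> β = 1 <-> 1 = 1
α <-> α = 1 <-> 1 = 1
β -> β = 1 -> 1 = 1
(α <-> α) <-> (β -> β) = 1 <-> 1 = 1
(α <-> β) <-> ((α <-> α) <-> (β -> β)) = 1 <-> 1 = 1
~β = ~1 = 1
β -> ~β = 1 -> 1 = 1
α <-> α = 1 <-> 1 = 1
(β -> ~β) <-> (α <-> α) = 1 <-> 1 = 1
((α <-> β) <-> ((α <-> α) <-> (β -> β))) <-> ((β -> ~β) <-> (α <-> α)) = 1 <-> 1 = 1
((((β -> β) <-> (β <-> β)) -> (β -> α)) <-> (((α -> α) -> α) -> ((β -> β) <-> (β -> α)))) <-> (((α <-> β) <-> ((α <-> α) <-> (β -> β))) <-> ((β -> ~β) <-> (α <-> α))) = 1 <-> 1 = 1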